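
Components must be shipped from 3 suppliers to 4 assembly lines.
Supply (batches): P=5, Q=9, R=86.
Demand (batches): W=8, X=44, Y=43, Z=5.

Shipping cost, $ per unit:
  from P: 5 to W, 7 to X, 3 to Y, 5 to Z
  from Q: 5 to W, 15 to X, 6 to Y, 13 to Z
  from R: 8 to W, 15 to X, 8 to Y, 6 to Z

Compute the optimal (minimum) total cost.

1032

An optimal shipping plan:
  P->X: 5 × $7 = $35
  Q->W: 8 × $5 = $40
  Q->Y: 1 × $6 = $6
  R->X: 39 × $15 = $585
  R->Y: 42 × $8 = $336
  R->Z: 5 × $6 = $30
Total = 35 + 40 + 6 + 585 + 336 + 30 = $1032.
(Supply check: P ships 5; Q ships 9; R ships 86.)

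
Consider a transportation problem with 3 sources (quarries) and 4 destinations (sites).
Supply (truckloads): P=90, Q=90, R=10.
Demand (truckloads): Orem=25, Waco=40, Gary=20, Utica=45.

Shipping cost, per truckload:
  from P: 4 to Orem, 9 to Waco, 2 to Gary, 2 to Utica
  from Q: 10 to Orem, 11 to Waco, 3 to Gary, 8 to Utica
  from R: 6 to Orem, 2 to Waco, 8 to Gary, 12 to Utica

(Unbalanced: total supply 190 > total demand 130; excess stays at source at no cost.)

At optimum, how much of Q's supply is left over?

Minimum-cost shipments:
  P–Orem: 25 × 4 = 100
  P–Waco: 20 × 9 = 180
  P–Utica: 45 × 2 = 90
  Q–Waco: 10 × 11 = 110
  Q–Gary: 20 × 3 = 60
  R–Waco: 10 × 2 = 20
Total cost = 560.
Q ships 30 of its 90, leaving 60.

60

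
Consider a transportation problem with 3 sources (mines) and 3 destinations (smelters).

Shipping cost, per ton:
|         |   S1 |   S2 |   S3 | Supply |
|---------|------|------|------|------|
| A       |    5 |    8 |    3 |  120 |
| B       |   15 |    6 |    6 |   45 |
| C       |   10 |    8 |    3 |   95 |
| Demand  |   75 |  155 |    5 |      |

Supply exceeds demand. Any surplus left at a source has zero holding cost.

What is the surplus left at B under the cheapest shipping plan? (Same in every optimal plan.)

0

Minimum-cost shipments:
  A to S1: 75 tons
  A to S2: 45 tons
  B to S2: 45 tons
  C to S2: 65 tons
  C to S3: 5 tons
Total cost = 1540.
B ships 45 of its 45, leaving 0.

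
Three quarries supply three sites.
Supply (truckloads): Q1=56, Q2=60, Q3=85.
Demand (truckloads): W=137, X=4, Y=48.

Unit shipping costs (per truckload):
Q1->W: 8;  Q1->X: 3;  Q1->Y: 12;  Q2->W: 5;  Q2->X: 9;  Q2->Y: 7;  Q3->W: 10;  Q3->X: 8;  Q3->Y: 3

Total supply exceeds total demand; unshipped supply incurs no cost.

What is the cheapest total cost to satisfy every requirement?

An optimal shipping plan:
  Q1→W: 52 truckloads
  Q1→X: 4 truckloads
  Q2→W: 60 truckloads
  Q3→W: 25 truckloads
  Q3→Y: 48 truckloads
Total cost = 1122.
(Supply check: Q1 ships 56; Q2 ships 60; Q3 ships 73.)

1122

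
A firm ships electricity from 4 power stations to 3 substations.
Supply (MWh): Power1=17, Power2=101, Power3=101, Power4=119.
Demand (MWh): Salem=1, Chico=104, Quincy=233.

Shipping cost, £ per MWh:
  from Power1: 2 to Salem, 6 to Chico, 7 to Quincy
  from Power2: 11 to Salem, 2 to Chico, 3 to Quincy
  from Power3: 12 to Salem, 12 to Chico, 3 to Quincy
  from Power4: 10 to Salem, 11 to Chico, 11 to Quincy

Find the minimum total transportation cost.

A cheapest plan:
  Power1->Salem: 1 × £2 = £2
  Power1->Chico: 16 × £6 = £96
  Power2->Chico: 88 × £2 = £176
  Power2->Quincy: 13 × £3 = £39
  Power3->Quincy: 101 × £3 = £303
  Power4->Quincy: 119 × £11 = £1309
Total = 2 + 96 + 176 + 39 + 303 + 1309 = £1925.
(Supply check: Power1 ships 17; Power2 ships 101; Power3 ships 101; Power4 ships 119.)

1925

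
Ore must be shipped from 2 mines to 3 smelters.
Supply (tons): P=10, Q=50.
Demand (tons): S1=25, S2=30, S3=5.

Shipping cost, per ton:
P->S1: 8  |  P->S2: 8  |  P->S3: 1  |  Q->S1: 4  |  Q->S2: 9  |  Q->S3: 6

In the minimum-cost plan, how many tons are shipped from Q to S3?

0

The minimum-cost plan:
  P->S2: 5 tons
  P->S3: 5 tons
  Q->S1: 25 tons
  Q->S2: 25 tons
Total cost = 370.
The route Q→S3 is not used.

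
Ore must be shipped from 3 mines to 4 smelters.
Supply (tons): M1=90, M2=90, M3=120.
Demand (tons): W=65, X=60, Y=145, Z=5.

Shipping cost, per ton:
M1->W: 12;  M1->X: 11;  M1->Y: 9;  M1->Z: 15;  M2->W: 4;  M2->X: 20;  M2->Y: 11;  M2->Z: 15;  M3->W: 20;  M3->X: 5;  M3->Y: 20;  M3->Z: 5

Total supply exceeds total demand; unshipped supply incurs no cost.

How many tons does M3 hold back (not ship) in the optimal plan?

Minimum-cost shipments:
  M1→Y: 90 × 9 = 810
  M2→W: 65 × 4 = 260
  M2→Y: 25 × 11 = 275
  M3→X: 60 × 5 = 300
  M3→Y: 30 × 20 = 600
  M3→Z: 5 × 5 = 25
Total cost = 2270.
M3 ships 95 of its 120, leaving 25.

25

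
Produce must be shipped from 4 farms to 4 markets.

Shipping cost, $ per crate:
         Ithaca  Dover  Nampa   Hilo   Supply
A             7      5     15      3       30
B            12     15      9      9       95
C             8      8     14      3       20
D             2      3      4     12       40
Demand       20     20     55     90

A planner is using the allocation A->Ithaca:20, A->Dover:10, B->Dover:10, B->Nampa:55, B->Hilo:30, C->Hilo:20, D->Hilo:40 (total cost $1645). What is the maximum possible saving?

540

Current plan cost = 20·7 + 10·5 + 10·15 + 55·9 + 30·9 + 20·3 + 40·12 = $1645.
Optimal plan:
  A->Hilo: 30 × $3 = $90
  B->Nampa: 55 × $9 = $495
  B->Hilo: 40 × $9 = $360
  C->Hilo: 20 × $3 = $60
  D->Ithaca: 20 × $2 = $40
  D->Dover: 20 × $3 = $60
Optimal cost = $1105.
Saving = 1645 − 1105 = $540.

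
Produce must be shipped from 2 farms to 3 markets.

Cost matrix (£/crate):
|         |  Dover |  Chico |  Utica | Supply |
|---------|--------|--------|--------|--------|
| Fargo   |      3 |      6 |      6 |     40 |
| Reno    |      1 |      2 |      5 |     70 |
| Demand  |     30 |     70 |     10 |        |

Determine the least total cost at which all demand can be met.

290

A cheapest plan:
  Fargo–Dover: 30 × £3 = £90
  Fargo–Utica: 10 × £6 = £60
  Reno–Chico: 70 × £2 = £140
Total = 90 + 60 + 140 = £290.
(Supply check: Fargo ships 40; Reno ships 70.)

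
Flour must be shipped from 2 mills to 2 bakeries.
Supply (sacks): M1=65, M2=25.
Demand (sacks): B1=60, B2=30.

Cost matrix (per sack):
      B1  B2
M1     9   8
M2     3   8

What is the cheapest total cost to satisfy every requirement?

A cheapest plan:
  M1->B1: 35 × 9 = 315
  M1->B2: 30 × 8 = 240
  M2->B1: 25 × 3 = 75
Total = 315 + 240 + 75 = 630.

630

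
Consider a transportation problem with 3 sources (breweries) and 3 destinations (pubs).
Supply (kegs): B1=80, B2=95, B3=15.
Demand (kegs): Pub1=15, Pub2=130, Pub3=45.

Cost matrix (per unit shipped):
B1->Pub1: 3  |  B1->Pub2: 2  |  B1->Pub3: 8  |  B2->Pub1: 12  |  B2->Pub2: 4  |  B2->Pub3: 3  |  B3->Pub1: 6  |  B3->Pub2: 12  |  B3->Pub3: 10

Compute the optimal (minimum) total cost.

One minimum-cost allocation:
  B1–Pub2: 80 kegs
  B2–Pub2: 50 kegs
  B2–Pub3: 45 kegs
  B3–Pub1: 15 kegs
Total cost = 585.

585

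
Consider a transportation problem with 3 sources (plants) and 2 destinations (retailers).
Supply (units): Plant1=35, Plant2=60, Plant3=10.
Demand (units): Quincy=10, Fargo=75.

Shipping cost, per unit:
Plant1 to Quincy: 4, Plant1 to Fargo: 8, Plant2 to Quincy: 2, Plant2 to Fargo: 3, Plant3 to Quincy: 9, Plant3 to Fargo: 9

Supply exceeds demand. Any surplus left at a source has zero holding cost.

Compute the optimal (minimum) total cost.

A cheapest plan:
  Plant1->Quincy: 10 × 4 = 40
  Plant1->Fargo: 15 × 8 = 120
  Plant2->Fargo: 60 × 3 = 180
Total = 40 + 120 + 180 = 340.

340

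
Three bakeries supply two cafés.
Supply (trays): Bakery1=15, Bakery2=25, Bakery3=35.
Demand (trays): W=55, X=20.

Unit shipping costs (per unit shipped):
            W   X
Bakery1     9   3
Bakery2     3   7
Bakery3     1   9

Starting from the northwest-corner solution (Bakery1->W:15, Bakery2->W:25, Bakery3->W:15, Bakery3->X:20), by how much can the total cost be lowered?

230

Current plan cost = 15·9 + 25·3 + 15·1 + 20·9 = 405.
Optimal plan:
  Bakery1→X: 15 trays
  Bakery2→W: 20 trays
  Bakery2→X: 5 trays
  Bakery3→W: 35 trays
Optimal cost = 175.
Saving = 405 − 175 = 230.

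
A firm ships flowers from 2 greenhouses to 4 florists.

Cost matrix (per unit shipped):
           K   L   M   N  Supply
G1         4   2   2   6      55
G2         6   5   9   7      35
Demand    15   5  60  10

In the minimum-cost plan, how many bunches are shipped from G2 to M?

The minimum-cost plan:
  G1 to M: 55 × 2 = 110
  G2 to K: 15 × 6 = 90
  G2 to L: 5 × 5 = 25
  G2 to M: 5 × 9 = 45
  G2 to N: 10 × 7 = 70
Total cost = 340.
So G2→M carries 5 bunches.

5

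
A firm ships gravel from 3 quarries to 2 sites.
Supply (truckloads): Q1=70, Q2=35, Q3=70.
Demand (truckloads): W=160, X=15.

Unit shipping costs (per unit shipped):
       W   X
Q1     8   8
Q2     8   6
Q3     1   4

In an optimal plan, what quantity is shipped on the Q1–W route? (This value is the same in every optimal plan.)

70

The minimum-cost plan:
  Q1 to W: 70 × 8 = 560
  Q2 to W: 20 × 8 = 160
  Q2 to X: 15 × 6 = 90
  Q3 to W: 70 × 1 = 70
Total cost = 880.
So Q1→W carries 70 truckloads.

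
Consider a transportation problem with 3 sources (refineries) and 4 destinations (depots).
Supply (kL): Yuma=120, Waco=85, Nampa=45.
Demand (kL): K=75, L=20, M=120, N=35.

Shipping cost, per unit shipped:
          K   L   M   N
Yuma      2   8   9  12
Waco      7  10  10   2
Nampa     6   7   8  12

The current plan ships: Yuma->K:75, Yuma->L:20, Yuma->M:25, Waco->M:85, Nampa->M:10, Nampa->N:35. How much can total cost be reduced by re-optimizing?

420

Current plan cost = 75·2 + 20·8 + 25·9 + 85·10 + 10·8 + 35·12 = 1885.
Optimal plan:
  Yuma→K: 75 × 2 = 150
  Yuma→L: 20 × 8 = 160
  Yuma→M: 25 × 9 = 225
  Waco→M: 50 × 10 = 500
  Waco→N: 35 × 2 = 70
  Nampa→M: 45 × 8 = 360
Optimal cost = 1465.
Saving = 1885 − 1465 = 420.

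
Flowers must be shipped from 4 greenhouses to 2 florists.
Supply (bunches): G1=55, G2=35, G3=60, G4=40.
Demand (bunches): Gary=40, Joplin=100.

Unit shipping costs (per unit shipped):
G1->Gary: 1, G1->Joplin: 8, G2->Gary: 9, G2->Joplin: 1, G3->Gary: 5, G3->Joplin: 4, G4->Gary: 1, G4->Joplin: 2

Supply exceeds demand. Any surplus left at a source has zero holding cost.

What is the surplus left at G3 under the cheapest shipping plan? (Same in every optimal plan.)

35

Minimum-cost shipments:
  G1→Gary: 40 × 1 = 40
  G2→Joplin: 35 × 1 = 35
  G3→Joplin: 25 × 4 = 100
  G4→Joplin: 40 × 2 = 80
Total cost = 255.
G3 ships 25 of its 60, leaving 35.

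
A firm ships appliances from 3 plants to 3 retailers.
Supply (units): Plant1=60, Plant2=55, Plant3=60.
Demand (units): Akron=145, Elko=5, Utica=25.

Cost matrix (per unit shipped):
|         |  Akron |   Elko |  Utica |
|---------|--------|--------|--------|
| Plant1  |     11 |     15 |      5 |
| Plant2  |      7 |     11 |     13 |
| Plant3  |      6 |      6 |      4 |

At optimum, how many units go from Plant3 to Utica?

0

Optimal shipments:
  Plant1->Akron: 35 × 11 = 385
  Plant1->Utica: 25 × 5 = 125
  Plant2->Akron: 55 × 7 = 385
  Plant3->Akron: 55 × 6 = 330
  Plant3->Elko: 5 × 6 = 30
Total cost = 1255.
The route Plant3→Utica is not used.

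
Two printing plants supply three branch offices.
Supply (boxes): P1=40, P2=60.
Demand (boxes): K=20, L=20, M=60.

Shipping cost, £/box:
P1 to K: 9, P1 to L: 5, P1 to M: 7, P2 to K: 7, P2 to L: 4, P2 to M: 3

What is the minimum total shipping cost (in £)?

An optimal shipping plan:
  P1–K: 20 boxes
  P1–L: 20 boxes
  P2–M: 60 boxes
Total cost = £460.
(Supply check: P1 ships 40; P2 ships 60.)

460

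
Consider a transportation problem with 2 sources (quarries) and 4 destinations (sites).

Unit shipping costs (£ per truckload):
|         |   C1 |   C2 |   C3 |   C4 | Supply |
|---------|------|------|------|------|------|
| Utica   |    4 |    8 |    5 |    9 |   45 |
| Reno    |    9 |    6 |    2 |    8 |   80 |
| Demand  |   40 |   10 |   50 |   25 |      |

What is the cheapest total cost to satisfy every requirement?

525

A cheapest plan:
  Utica to C1: 40 × £4 = £160
  Utica to C4: 5 × £9 = £45
  Reno to C2: 10 × £6 = £60
  Reno to C3: 50 × £2 = £100
  Reno to C4: 20 × £8 = £160
Total = 160 + 45 + 60 + 100 + 160 = £525.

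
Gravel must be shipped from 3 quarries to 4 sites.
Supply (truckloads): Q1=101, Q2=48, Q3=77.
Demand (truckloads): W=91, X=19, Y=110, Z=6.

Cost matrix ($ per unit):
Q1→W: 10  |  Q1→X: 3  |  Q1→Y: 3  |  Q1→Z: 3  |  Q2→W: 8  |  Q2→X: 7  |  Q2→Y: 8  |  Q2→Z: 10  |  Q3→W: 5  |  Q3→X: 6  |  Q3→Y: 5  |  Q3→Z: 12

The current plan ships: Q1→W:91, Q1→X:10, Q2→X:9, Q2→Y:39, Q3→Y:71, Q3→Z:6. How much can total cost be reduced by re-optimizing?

Current plan cost = 91·10 + 10·3 + 9·7 + 39·8 + 71·5 + 6·12 = $1742.
Optimal plan:
  Q1→Y: 95 × $3 = $285
  Q1→Z: 6 × $3 = $18
  Q2→W: 29 × $8 = $232
  Q2→X: 19 × $7 = $133
  Q3→W: 62 × $5 = $310
  Q3→Y: 15 × $5 = $75
Optimal cost = $1053.
Saving = 1742 − 1053 = $689.

689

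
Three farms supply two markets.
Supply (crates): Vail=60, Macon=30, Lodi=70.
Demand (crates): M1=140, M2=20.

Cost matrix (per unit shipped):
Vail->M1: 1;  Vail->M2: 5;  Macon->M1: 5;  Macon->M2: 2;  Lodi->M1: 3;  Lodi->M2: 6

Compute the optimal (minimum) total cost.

Optimal allocation:
  Vail–M1: 60 × 1 = 60
  Macon–M1: 10 × 5 = 50
  Macon–M2: 20 × 2 = 40
  Lodi–M1: 70 × 3 = 210
Total = 60 + 50 + 40 + 210 = 360.

360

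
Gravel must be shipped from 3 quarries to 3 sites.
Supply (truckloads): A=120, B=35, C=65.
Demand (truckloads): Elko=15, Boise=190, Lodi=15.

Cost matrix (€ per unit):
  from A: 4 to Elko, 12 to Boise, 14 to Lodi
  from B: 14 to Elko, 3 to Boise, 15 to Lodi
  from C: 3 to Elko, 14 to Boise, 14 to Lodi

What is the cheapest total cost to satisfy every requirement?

One minimum-cost allocation:
  A→Boise: 120 × €12 = €1440
  B→Boise: 35 × €3 = €105
  C→Elko: 15 × €3 = €45
  C→Boise: 35 × €14 = €490
  C→Lodi: 15 × €14 = €210
Total = 1440 + 105 + 45 + 490 + 210 = €2290.

2290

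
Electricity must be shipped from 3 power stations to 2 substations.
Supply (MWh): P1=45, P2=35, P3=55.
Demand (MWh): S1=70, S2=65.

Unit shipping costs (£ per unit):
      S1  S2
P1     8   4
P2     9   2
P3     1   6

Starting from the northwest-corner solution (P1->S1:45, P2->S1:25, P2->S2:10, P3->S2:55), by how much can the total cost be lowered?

Current plan cost = 45·8 + 25·9 + 10·2 + 55·6 = £935.
Optimal plan:
  P1→S1: 15 × £8 = £120
  P1→S2: 30 × £4 = £120
  P2→S2: 35 × £2 = £70
  P3→S1: 55 × £1 = £55
Optimal cost = £365.
Saving = 935 − 365 = £570.

570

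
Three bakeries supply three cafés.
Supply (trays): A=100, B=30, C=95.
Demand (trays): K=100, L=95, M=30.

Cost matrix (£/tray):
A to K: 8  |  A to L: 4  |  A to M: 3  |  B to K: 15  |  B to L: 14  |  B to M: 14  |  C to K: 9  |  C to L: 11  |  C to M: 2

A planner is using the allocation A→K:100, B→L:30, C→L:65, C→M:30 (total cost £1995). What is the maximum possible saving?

Current plan cost = 100·8 + 30·14 + 65·11 + 30·2 = £1995.
Optimal plan:
  A–K: 5 × £8 = £40
  A–L: 95 × £4 = £380
  B–K: 30 × £15 = £450
  C–K: 65 × £9 = £585
  C–M: 30 × £2 = £60
Optimal cost = £1515.
Saving = 1995 − 1515 = £480.

480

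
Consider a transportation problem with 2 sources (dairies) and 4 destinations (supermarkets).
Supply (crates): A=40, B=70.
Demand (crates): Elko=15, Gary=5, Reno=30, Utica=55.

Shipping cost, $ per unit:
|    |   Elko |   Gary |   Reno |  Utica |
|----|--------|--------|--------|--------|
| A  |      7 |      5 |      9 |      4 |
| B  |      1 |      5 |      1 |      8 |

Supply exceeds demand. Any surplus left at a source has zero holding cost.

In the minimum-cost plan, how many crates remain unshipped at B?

An optimal plan:
  A->Utica: 40 × $4 = $160
  B->Elko: 15 × $1 = $15
  B->Gary: 5 × $5 = $25
  B->Reno: 30 × $1 = $30
  B->Utica: 15 × $8 = $120
Total cost = $350.
B ships 65 of its 70, leaving 5.

5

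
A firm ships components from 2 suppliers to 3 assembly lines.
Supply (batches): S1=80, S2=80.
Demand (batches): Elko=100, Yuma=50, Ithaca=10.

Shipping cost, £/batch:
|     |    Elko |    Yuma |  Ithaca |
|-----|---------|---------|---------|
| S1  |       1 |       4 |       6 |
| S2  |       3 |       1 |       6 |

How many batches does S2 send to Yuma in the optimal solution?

50

Optimal shipments:
  S1->Elko: 80 × £1 = £80
  S2->Elko: 20 × £3 = £60
  S2->Yuma: 50 × £1 = £50
  S2->Ithaca: 10 × £6 = £60
Total cost = £250.
So S2→Yuma carries 50 batches.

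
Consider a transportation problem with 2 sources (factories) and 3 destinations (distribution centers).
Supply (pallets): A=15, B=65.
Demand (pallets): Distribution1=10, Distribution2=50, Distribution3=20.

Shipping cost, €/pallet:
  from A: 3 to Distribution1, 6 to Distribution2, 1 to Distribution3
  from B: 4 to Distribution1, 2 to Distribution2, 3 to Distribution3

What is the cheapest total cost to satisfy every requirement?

A cheapest plan:
  A->Distribution3: 15 pallets
  B->Distribution1: 10 pallets
  B->Distribution2: 50 pallets
  B->Distribution3: 5 pallets
Total cost = €170.

170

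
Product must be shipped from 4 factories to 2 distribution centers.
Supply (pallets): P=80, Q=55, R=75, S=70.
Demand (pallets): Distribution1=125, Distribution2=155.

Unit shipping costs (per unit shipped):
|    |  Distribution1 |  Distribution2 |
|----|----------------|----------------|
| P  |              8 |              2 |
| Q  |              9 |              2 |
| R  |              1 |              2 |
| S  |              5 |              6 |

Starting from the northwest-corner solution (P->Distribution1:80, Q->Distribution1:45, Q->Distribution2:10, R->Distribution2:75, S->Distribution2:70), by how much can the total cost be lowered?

Current plan cost = 80·8 + 45·9 + 10·2 + 75·2 + 70·6 = 1635.
Optimal plan:
  P→Distribution2: 80 × 2 = 160
  Q→Distribution2: 55 × 2 = 110
  R→Distribution1: 75 × 1 = 75
  S→Distribution1: 50 × 5 = 250
  S→Distribution2: 20 × 6 = 120
Optimal cost = 715.
Saving = 1635 − 715 = 920.

920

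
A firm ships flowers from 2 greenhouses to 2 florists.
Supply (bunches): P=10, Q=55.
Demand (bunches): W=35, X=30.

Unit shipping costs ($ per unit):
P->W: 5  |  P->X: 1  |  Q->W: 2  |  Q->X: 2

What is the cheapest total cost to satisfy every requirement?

A cheapest plan:
  P to X: 10 × $1 = $10
  Q to W: 35 × $2 = $70
  Q to X: 20 × $2 = $40
Total = 10 + 70 + 40 = $120.

120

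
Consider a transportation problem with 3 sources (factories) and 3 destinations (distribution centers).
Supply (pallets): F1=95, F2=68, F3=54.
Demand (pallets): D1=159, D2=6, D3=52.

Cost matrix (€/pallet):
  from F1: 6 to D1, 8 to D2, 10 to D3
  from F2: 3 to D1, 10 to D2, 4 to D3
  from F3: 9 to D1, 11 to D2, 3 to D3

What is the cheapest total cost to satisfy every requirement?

A cheapest plan:
  F1->D1: 89 pallets
  F1->D2: 6 pallets
  F2->D1: 68 pallets
  F3->D1: 2 pallets
  F3->D3: 52 pallets
Total cost = €960.
(Supply check: F1 ships 95; F2 ships 68; F3 ships 54.)

960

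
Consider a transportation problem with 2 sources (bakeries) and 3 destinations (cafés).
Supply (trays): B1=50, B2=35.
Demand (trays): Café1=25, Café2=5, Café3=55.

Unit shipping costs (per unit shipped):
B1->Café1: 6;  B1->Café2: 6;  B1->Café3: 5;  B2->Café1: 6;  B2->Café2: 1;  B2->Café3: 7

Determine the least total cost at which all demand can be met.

440

A cheapest plan:
  B1 to Café3: 50 × 5 = 250
  B2 to Café1: 25 × 6 = 150
  B2 to Café2: 5 × 1 = 5
  B2 to Café3: 5 × 7 = 35
Total = 250 + 150 + 5 + 35 = 440.
(Supply check: B1 ships 50; B2 ships 35.)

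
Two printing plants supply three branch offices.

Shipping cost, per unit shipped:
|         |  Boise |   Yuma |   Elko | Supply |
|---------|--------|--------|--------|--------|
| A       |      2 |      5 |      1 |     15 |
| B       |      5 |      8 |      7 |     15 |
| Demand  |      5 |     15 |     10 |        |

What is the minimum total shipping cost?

An optimal shipping plan:
  A->Boise: 5 × 2 = 10
  A->Elko: 10 × 1 = 10
  B->Yuma: 15 × 8 = 120
Total = 10 + 10 + 120 = 140.
(Supply check: A ships 15; B ships 15.)

140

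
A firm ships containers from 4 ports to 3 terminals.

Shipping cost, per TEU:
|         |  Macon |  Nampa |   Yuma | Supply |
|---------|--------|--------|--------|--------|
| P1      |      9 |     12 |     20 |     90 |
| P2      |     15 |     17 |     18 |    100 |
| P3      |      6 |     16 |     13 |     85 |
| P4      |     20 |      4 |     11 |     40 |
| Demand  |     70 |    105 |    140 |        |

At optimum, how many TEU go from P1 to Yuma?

0

Optimal shipments:
  P1→Macon: 25 × 9 = 225
  P1→Nampa: 65 × 12 = 780
  P2→Yuma: 100 × 18 = 1800
  P3→Macon: 45 × 6 = 270
  P3→Yuma: 40 × 13 = 520
  P4→Nampa: 40 × 4 = 160
Total cost = 3755.
The route P1→Yuma is not used.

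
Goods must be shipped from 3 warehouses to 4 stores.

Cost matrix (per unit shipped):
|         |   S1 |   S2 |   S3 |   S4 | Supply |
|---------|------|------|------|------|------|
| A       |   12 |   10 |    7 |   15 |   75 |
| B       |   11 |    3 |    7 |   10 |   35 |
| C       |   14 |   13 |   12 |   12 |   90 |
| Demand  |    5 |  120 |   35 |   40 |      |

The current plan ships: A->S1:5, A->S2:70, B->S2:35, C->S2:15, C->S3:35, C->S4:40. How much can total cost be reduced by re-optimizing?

75

Current plan cost = 5·12 + 70·10 + 35·3 + 15·13 + 35·12 + 40·12 = 1960.
Optimal plan:
  A–S2: 40 × 10 = 400
  A–S3: 35 × 7 = 245
  B–S2: 35 × 3 = 105
  C–S1: 5 × 14 = 70
  C–S2: 45 × 13 = 585
  C–S4: 40 × 12 = 480
Optimal cost = 1885.
Saving = 1960 − 1885 = 75.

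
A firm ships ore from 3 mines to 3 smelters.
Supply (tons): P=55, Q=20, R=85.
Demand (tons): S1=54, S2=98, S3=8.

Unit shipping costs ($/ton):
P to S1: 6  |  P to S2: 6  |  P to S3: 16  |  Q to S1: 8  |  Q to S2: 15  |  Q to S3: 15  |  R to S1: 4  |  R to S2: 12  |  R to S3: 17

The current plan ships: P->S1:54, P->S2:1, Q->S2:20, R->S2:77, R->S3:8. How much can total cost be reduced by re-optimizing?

Current plan cost = 54·6 + 1·6 + 20·15 + 77·12 + 8·17 = $1690.
Optimal plan:
  P to S2: 55 tons
  Q to S2: 12 tons
  Q to S3: 8 tons
  R to S1: 54 tons
  R to S2: 31 tons
Optimal cost = $1218.
Saving = 1690 − 1218 = $472.

472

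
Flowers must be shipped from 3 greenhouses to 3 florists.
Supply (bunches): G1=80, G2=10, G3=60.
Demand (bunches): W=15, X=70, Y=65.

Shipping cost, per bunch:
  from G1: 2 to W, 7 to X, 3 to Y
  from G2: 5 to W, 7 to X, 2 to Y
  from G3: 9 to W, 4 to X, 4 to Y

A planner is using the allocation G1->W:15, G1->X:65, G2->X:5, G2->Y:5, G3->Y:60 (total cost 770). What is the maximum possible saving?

245

Current plan cost = 15·2 + 65·7 + 5·7 + 5·2 + 60·4 = 770.
Optimal plan:
  G1→W: 15 × 2 = 30
  G1→X: 10 × 7 = 70
  G1→Y: 55 × 3 = 165
  G2→Y: 10 × 2 = 20
  G3→X: 60 × 4 = 240
Optimal cost = 525.
Saving = 770 − 525 = 245.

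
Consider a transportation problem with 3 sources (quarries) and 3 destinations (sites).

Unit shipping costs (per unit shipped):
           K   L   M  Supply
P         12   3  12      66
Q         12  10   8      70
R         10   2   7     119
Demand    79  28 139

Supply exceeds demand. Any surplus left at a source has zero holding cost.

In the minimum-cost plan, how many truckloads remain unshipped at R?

0

Minimum-cost shipments:
  P->K: 29 truckloads
  P->L: 28 truckloads
  Q->M: 70 truckloads
  R->K: 50 truckloads
  R->M: 69 truckloads
Total cost = 1975.
R ships 119 of its 119, leaving 0.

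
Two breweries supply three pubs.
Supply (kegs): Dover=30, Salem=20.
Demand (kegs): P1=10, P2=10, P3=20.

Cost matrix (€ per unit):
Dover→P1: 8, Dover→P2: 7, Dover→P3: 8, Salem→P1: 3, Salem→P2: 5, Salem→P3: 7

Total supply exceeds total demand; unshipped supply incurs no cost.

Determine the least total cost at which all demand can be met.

240

A cheapest plan:
  Dover->P3: 20 × €8 = €160
  Salem->P1: 10 × €3 = €30
  Salem->P2: 10 × €5 = €50
Total = 160 + 30 + 50 = €240.
(Supply check: Dover ships 20; Salem ships 20.)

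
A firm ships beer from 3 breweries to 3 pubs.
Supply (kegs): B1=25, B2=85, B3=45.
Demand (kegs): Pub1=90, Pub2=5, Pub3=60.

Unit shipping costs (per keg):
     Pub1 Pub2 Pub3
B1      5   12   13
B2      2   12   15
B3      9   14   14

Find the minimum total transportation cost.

1080

Optimal allocation:
  B1 to Pub1: 5 × 5 = 25
  B1 to Pub2: 5 × 12 = 60
  B1 to Pub3: 15 × 13 = 195
  B2 to Pub1: 85 × 2 = 170
  B3 to Pub3: 45 × 14 = 630
Total = 25 + 60 + 195 + 170 + 630 = 1080.
(Supply check: B1 ships 25; B2 ships 85; B3 ships 45.)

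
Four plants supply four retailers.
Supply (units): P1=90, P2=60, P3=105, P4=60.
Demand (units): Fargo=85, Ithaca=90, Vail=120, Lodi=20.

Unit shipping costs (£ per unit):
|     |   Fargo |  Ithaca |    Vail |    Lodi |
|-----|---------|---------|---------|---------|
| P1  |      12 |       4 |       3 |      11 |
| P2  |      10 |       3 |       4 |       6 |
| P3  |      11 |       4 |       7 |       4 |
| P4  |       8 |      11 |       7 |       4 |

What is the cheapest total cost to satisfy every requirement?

1555

Optimal allocation:
  P1->Vail: 90 × £3 = £270
  P2->Ithaca: 30 × £3 = £90
  P2->Vail: 30 × £4 = £120
  P3->Fargo: 25 × £11 = £275
  P3->Ithaca: 60 × £4 = £240
  P3->Lodi: 20 × £4 = £80
  P4->Fargo: 60 × £8 = £480
Total = 270 + 90 + 120 + 275 + 240 + 80 + 480 = £1555.
(Supply check: P1 ships 90; P2 ships 60; P3 ships 105; P4 ships 60.)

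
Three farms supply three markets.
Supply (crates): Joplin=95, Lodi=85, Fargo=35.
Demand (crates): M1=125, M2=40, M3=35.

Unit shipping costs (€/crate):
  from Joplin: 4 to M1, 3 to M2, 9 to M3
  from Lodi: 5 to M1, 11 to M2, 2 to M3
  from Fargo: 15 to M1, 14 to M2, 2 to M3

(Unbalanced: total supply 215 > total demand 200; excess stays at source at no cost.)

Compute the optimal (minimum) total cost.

760

An optimal shipping plan:
  Joplin->M1: 55 × €4 = €220
  Joplin->M2: 40 × €3 = €120
  Lodi->M1: 70 × €5 = €350
  Lodi->M3: 15 × €2 = €30
  Fargo->M3: 20 × €2 = €40
Total = 220 + 120 + 350 + 30 + 40 = €760.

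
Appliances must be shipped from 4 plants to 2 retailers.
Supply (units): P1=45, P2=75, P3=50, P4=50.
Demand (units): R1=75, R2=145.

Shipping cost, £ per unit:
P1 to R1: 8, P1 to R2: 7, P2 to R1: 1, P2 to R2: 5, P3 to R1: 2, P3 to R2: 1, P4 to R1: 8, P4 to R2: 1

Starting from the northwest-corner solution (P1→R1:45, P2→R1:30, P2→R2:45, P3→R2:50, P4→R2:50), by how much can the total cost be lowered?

Current plan cost = 45·8 + 30·1 + 45·5 + 50·1 + 50·1 = £715.
Optimal plan:
  P1–R2: 45 × £7 = £315
  P2–R1: 75 × £1 = £75
  P3–R2: 50 × £1 = £50
  P4–R2: 50 × £1 = £50
Optimal cost = £490.
Saving = 715 − 490 = £225.

225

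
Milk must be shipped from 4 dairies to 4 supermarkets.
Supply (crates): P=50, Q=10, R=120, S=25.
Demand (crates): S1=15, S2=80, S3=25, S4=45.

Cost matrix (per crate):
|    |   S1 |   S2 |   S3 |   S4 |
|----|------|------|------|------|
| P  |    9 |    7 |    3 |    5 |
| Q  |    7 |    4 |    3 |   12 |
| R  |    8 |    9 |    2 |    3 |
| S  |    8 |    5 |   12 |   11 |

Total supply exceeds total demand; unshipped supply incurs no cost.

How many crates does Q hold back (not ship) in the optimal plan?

An optimal plan:
  P->S2: 45 × 7 = 315
  Q->S2: 10 × 4 = 40
  R->S1: 15 × 8 = 120
  R->S3: 25 × 2 = 50
  R->S4: 45 × 3 = 135
  S->S2: 25 × 5 = 125
Total cost = 785.
Q ships 10 of its 10, leaving 0.

0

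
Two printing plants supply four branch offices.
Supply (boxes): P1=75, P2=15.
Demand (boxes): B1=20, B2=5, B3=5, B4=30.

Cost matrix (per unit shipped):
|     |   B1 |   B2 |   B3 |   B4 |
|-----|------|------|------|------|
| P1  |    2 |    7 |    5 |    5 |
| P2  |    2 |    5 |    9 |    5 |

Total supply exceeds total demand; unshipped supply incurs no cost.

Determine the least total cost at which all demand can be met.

One minimum-cost allocation:
  P1–B1: 10 × 2 = 20
  P1–B3: 5 × 5 = 25
  P1–B4: 30 × 5 = 150
  P2–B1: 10 × 2 = 20
  P2–B2: 5 × 5 = 25
Total = 20 + 25 + 150 + 20 + 25 = 240.

240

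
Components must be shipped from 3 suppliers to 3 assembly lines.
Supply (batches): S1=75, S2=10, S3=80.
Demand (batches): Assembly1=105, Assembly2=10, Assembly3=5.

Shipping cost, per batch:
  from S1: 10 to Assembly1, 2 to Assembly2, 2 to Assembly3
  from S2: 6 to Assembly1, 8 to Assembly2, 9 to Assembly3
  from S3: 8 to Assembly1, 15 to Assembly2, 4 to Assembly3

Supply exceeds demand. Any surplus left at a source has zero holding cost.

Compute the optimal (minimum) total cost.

880

Optimal allocation:
  S1->Assembly1: 15 batches
  S1->Assembly2: 10 batches
  S1->Assembly3: 5 batches
  S2->Assembly1: 10 batches
  S3->Assembly1: 80 batches
Total cost = 880.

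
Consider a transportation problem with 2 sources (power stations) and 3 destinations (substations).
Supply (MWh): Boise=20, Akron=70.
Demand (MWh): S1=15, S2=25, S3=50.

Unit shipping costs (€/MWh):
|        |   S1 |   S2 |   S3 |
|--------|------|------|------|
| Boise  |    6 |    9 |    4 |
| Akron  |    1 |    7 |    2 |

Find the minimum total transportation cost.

330

A cheapest plan:
  Boise to S2: 20 MWh
  Akron to S1: 15 MWh
  Akron to S2: 5 MWh
  Akron to S3: 50 MWh
Total cost = €330.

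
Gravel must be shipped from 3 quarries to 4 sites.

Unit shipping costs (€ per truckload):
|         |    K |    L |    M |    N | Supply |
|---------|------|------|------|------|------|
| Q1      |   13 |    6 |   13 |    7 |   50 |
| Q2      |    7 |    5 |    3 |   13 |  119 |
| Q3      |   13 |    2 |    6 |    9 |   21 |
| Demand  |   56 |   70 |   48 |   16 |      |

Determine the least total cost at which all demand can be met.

One minimum-cost allocation:
  Q1->L: 34 × €6 = €204
  Q1->N: 16 × €7 = €112
  Q2->K: 56 × €7 = €392
  Q2->L: 15 × €5 = €75
  Q2->M: 48 × €3 = €144
  Q3->L: 21 × €2 = €42
Total = 204 + 112 + 392 + 75 + 144 + 42 = €969.

969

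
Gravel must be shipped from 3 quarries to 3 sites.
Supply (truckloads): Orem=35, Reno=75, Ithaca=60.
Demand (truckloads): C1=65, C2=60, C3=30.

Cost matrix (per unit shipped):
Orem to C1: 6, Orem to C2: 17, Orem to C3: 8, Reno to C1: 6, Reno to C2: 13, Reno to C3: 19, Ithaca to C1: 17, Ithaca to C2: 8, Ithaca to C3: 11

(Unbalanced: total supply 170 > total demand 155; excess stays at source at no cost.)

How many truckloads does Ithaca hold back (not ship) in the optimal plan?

An optimal plan:
  Orem→C3: 30 × 8 = 240
  Reno→C1: 65 × 6 = 390
  Ithaca→C2: 60 × 8 = 480
Total cost = 1110.
Ithaca ships 60 of its 60, leaving 0.

0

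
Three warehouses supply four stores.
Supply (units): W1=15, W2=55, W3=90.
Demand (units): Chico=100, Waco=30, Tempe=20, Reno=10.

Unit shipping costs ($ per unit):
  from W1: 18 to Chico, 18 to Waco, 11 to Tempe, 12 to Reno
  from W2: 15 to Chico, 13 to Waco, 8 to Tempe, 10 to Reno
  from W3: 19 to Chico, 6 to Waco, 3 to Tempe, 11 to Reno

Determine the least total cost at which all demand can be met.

A cheapest plan:
  W1 to Chico: 15 × $18 = $270
  W2 to Chico: 55 × $15 = $825
  W3 to Chico: 30 × $19 = $570
  W3 to Waco: 30 × $6 = $180
  W3 to Tempe: 20 × $3 = $60
  W3 to Reno: 10 × $11 = $110
Total = 270 + 825 + 570 + 180 + 60 + 110 = $2015.

2015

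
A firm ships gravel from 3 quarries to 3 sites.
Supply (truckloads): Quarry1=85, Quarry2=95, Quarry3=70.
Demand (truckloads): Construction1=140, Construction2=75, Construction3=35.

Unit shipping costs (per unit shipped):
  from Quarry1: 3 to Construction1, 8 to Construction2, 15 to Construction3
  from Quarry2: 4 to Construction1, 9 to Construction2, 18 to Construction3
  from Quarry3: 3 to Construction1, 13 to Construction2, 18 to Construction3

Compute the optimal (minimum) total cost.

One minimum-cost allocation:
  Quarry1 to Construction2: 50 × 8 = 400
  Quarry1 to Construction3: 35 × 15 = 525
  Quarry2 to Construction1: 70 × 4 = 280
  Quarry2 to Construction2: 25 × 9 = 225
  Quarry3 to Construction1: 70 × 3 = 210
Total = 400 + 525 + 280 + 225 + 210 = 1640.
(Supply check: Quarry1 ships 85; Quarry2 ships 95; Quarry3 ships 70.)

1640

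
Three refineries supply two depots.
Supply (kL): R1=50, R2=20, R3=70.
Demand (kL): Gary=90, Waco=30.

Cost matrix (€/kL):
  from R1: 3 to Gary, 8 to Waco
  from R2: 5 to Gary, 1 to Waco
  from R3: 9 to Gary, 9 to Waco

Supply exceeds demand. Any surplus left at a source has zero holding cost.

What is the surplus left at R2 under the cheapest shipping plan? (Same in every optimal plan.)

0

An optimal plan:
  R1→Gary: 50 × €3 = €150
  R2→Waco: 20 × €1 = €20
  R3→Gary: 40 × €9 = €360
  R3→Waco: 10 × €9 = €90
Total cost = €620.
R2 ships 20 of its 20, leaving 0.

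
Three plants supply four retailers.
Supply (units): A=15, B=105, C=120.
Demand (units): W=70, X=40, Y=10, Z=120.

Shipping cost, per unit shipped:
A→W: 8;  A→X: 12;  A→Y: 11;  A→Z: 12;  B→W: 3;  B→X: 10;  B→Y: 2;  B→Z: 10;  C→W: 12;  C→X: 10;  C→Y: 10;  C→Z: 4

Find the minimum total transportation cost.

An optimal shipping plan:
  A->X: 15 × 12 = 180
  B->W: 70 × 3 = 210
  B->X: 25 × 10 = 250
  B->Y: 10 × 2 = 20
  C->Z: 120 × 4 = 480
Total = 180 + 210 + 250 + 20 + 480 = 1140.

1140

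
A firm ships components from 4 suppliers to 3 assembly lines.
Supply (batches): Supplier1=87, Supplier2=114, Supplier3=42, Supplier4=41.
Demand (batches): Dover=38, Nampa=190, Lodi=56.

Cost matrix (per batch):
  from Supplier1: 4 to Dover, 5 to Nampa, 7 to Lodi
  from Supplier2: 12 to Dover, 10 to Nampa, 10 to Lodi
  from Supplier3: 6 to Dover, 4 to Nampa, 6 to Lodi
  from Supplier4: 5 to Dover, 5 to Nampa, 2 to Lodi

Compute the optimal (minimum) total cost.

1787

Optimal allocation:
  Supplier1→Dover: 38 batches
  Supplier1→Nampa: 49 batches
  Supplier2→Nampa: 99 batches
  Supplier2→Lodi: 15 batches
  Supplier3→Nampa: 42 batches
  Supplier4→Lodi: 41 batches
Total cost = 1787.
(Supply check: Supplier1 ships 87; Supplier2 ships 114; Supplier3 ships 42; Supplier4 ships 41.)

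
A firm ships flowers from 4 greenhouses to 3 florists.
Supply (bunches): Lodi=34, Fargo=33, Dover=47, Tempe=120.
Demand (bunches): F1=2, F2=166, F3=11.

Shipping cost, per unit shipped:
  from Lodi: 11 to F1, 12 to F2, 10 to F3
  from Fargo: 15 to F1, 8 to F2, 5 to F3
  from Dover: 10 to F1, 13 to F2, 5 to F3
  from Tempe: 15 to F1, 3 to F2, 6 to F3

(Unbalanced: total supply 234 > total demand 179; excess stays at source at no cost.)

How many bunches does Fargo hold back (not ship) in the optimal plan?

0

Minimum-cost shipments:
  Lodi to F2: 13 × 12 = 156
  Fargo to F2: 33 × 8 = 264
  Dover to F1: 2 × 10 = 20
  Dover to F3: 11 × 5 = 55
  Tempe to F2: 120 × 3 = 360
Total cost = 855.
Fargo ships 33 of its 33, leaving 0.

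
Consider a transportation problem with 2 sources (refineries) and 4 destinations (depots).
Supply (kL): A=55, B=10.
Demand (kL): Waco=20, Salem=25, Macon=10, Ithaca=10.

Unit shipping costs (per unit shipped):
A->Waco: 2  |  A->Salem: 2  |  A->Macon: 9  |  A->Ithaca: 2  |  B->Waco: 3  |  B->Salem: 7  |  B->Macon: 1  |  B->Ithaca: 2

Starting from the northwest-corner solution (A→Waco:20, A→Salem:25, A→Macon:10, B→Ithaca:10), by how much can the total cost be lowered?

Current plan cost = 20·2 + 25·2 + 10·9 + 10·2 = 200.
Optimal plan:
  A–Waco: 20 kL
  A–Salem: 25 kL
  A–Ithaca: 10 kL
  B–Macon: 10 kL
Optimal cost = 120.
Saving = 200 − 120 = 80.

80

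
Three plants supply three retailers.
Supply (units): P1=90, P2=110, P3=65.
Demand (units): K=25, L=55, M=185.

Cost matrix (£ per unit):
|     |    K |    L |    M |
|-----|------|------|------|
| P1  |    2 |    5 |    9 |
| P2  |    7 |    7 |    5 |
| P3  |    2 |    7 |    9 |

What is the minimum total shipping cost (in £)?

1550

A cheapest plan:
  P1 to L: 55 × £5 = £275
  P1 to M: 35 × £9 = £315
  P2 to M: 110 × £5 = £550
  P3 to K: 25 × £2 = £50
  P3 to M: 40 × £9 = £360
Total = 275 + 315 + 550 + 50 + 360 = £1550.
(Supply check: P1 ships 90; P2 ships 110; P3 ships 65.)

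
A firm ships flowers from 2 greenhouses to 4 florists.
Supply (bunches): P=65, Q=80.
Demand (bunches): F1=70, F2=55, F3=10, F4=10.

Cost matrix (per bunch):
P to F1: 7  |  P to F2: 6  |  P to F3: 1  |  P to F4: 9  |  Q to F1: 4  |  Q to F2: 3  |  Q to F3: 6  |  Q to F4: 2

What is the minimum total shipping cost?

An optimal shipping plan:
  P–F1: 55 bunches
  P–F3: 10 bunches
  Q–F1: 15 bunches
  Q–F2: 55 bunches
  Q–F4: 10 bunches
Total cost = 640.

640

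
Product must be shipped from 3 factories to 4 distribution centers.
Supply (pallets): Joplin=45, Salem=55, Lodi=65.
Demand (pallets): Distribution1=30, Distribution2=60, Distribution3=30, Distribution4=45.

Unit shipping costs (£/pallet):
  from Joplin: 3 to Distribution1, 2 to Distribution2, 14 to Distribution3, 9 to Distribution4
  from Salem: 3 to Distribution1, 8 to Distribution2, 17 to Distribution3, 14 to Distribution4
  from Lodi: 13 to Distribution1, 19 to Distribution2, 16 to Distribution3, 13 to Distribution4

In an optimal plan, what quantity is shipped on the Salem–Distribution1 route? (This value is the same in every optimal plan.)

30

The minimum-cost plan:
  Joplin to Distribution2: 45 × £2 = £90
  Salem to Distribution1: 30 × £3 = £90
  Salem to Distribution2: 15 × £8 = £120
  Salem to Distribution4: 10 × £14 = £140
  Lodi to Distribution3: 30 × £16 = £480
  Lodi to Distribution4: 35 × £13 = £455
Total cost = £1375.
So Salem→Distribution1 carries 30 pallets.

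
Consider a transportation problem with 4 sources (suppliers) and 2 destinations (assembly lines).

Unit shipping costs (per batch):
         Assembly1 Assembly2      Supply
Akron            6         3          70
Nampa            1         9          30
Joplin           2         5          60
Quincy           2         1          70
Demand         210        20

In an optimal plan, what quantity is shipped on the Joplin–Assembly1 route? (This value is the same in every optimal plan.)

60

Solving gives:
  Akron–Assembly1: 50 batches
  Akron–Assembly2: 20 batches
  Nampa–Assembly1: 30 batches
  Joplin–Assembly1: 60 batches
  Quincy–Assembly1: 70 batches
Total cost = 650.
So Joplin→Assembly1 carries 60 batches.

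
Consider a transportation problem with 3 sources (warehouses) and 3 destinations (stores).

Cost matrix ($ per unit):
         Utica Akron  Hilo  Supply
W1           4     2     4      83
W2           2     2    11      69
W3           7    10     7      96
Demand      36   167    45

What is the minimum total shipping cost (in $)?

A cheapest plan:
  W1 to Akron: 83 units
  W2 to Akron: 69 units
  W3 to Utica: 36 units
  W3 to Akron: 15 units
  W3 to Hilo: 45 units
Total cost = $1021.

1021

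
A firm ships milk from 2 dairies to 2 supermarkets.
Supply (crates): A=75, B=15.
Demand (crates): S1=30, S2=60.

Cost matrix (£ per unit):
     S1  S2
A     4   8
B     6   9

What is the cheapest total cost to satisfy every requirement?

One minimum-cost allocation:
  A to S1: 30 × £4 = £120
  A to S2: 45 × £8 = £360
  B to S2: 15 × £9 = £135
Total = 120 + 360 + 135 = £615.
(Supply check: A ships 75; B ships 15.)

615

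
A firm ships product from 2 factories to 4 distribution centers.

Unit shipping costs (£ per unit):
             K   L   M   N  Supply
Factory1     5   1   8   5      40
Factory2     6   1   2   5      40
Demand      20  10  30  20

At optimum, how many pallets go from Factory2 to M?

Optimal shipments:
  Factory1–K: 20 × £5 = £100
  Factory1–L: 10 × £1 = £10
  Factory1–N: 10 × £5 = £50
  Factory2–M: 30 × £2 = £60
  Factory2–N: 10 × £5 = £50
Total cost = £270.
So Factory2→M carries 30 pallets.

30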